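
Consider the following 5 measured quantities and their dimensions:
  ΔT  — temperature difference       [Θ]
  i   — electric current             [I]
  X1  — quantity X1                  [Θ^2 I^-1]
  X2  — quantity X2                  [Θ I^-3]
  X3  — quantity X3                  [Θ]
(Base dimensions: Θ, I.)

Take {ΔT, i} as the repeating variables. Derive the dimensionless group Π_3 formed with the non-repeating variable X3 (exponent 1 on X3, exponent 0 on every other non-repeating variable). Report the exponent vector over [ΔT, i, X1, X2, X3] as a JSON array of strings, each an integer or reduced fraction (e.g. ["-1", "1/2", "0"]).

Exponent matrix [Θ,I] × [ΔT,i,X1,X2,X3]:
  Θ: [ 1  0  2  1  1]
  I: [ 0  1 -1 -3  0]
Echelon form has 2 nonzero rows (pivots: ΔT,i)
Pivot set = {ΔT,i}, free = {X1,X2,X3}
RREF:
  r0: [   1    0    2    1    1]
  r1: [   0    1   -1   -3    0]
Fix exponent of X3 at 1, X1 at 0, X2 at 0; solve each RREF row for its pivot's exponent:
  r0: exp(ΔT) + (1)·1 = 0 ⇒ exp(ΔT) = -1
  r1: exp(i) + (0)·1 = 0 ⇒ exp(i) = 0
Π_3 = ΔT^-1 · X3

["-1", "0", "0", "0", "1"]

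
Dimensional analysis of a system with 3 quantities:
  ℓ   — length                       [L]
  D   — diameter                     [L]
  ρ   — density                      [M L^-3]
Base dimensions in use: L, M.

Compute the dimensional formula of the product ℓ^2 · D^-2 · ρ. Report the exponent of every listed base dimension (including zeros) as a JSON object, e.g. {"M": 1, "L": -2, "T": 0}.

{"L": -3, "M": 1}

Dimensional matrix (L×M by ℓ×D×ρ):
  L: [ 1  1 -3]
  M: [ 0  0  1]
  [L]: (2)·1+(-2)·1+(1)·-3 = -3
  [M]: (2)·0+(-2)·0+(1)·1 = 1
⇒ L^-3 M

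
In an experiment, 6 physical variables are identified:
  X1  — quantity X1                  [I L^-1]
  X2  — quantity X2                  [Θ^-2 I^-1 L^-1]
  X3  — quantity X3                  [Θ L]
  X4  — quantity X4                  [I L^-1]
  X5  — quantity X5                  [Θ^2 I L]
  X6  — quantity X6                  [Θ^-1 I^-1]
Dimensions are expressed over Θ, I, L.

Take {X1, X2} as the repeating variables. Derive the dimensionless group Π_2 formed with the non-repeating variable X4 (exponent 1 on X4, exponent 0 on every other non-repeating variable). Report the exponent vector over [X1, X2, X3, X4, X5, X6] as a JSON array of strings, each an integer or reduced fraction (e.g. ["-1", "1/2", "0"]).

Exponent matrix [Θ,I,L] × [X1,X2,X3,X4,X5,X6]:
  Θ: [ 0 -2  1  0  2 -1]
  I: [ 1 -1  0  1  1 -1]
  L: [-1 -1  1 -1  1  0]
Row reduction gives pivot columns X1,X2; rank = 2
Repeat: X1,X2; free: X3,X4,X5,X6
RREF:
  r0: [   1    0 -1/2    1    0 -1/2]
  r1: [   0    1 -1/2    0   -1  1/2]
  r2: [   0    0    0    0    0    0]
Fix exponent of X4 at 1, X3 at 0, X5 at 0, X6 at 0; solve each RREF row for its pivot's exponent:
  r0: exp(X1) + (1)·1 = 0 ⇒ exp(X1) = -1
  r1: exp(X2) + (0)·1 = 0 ⇒ exp(X2) = 0
Π_2 = X1^-1 · X4

["-1", "0", "0", "1", "0", "0"]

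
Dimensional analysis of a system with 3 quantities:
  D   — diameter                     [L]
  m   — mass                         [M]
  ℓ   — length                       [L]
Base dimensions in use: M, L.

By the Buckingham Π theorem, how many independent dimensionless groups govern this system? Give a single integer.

1

Dimensional matrix (M×L by D×m×ℓ):
  M: [ 0  1  0]
  L: [ 1  0  1]
RREF → pivots at {D,m} ⇒ r = 2
3 vars − rank 2 = 1 Π group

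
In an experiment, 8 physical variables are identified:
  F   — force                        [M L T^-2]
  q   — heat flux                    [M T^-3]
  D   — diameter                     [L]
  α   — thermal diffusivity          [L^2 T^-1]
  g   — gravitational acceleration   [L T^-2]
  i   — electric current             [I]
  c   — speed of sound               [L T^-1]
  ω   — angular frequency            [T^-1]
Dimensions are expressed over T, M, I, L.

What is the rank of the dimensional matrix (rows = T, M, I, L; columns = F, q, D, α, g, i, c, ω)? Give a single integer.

Exponent matrix [T,M,I,L] × [F,q,D,α,g,i,c,ω]:
  T: [-2 -3  0 -1 -2  0 -1 -1]
  M: [ 1  1  0  0  0  0  0  0]
  I: [ 0  0  0  0  0  1  0  0]
  L: [ 1  0  1  2  1  0  1  0]
Row reduction gives pivot columns F,q,D,i; rank = 4

4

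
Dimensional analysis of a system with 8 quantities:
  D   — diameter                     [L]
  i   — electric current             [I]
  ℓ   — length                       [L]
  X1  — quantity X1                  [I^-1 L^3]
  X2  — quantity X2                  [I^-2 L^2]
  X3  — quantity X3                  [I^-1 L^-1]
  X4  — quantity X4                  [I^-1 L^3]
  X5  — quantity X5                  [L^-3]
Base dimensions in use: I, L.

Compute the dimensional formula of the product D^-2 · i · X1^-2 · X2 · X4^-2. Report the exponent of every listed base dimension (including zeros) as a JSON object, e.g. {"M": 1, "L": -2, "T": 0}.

Dimensional matrix (I×L by D×i×ℓ×X1×X2×X3×X4×X5):
  I: [ 0  1  0 -1 -2 -1 -1  0]
  L: [ 1  0  1  3  2 -1  3 -3]
  [I]: (-2)·0+(1)·1+(-2)·-1+(1)·-2+(-2)·-1 = 3
  [L]: (-2)·1+(1)·0+(-2)·3+(1)·2+(-2)·3 = -12
⇒ I^3 L^-12

{"I": 3, "L": -12}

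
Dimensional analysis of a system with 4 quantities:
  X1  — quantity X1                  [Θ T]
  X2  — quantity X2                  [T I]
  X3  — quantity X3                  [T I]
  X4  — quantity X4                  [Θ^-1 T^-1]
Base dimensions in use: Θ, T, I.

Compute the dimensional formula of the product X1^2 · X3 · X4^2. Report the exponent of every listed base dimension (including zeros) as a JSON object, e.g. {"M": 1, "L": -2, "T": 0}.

Dimensional matrix (Θ×T×I by X1×X2×X3×X4):
  Θ: [ 1  0  0 -1]
  T: [ 1  1  1 -1]
  I: [ 0  1  1  0]
  [Θ]: (2)·1+(1)·0+(2)·-1 = 0
  [T]: (2)·1+(1)·1+(2)·-1 = 1
  [I]: (2)·0+(1)·1+(2)·0 = 1
⇒ T I

{"Θ": 0, "T": 1, "I": 1}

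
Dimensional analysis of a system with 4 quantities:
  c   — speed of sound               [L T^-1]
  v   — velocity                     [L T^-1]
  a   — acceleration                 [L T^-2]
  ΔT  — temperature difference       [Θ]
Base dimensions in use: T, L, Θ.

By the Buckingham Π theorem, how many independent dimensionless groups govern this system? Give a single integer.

1

Write exponents as rows T,L,Θ / cols c,v,a,ΔT:
  T: [-1 -1 -2  0]
  L: [ 1  1  1  0]
  Θ: [ 0  0  0  1]
RREF → pivots at {c,a,ΔT} ⇒ r = 3
4 vars − rank 3 = 1 Π group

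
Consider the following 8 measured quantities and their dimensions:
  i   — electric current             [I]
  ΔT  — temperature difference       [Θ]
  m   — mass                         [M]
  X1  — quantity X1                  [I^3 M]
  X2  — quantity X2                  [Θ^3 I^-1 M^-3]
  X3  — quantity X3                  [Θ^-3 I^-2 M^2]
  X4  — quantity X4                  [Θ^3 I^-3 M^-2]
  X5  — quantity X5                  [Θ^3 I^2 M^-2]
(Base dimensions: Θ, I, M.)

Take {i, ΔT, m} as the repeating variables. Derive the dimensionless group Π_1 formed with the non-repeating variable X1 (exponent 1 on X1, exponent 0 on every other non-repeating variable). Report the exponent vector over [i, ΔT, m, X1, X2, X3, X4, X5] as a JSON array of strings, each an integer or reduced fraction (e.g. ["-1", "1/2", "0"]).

Dimensional matrix (Θ×I×M by i×ΔT×m×X1×X2×X3×X4×X5):
  Θ: [ 0  1  0  0  3 -3  3  3]
  I: [ 1  0  0  3 -1 -2 -3  2]
  M: [ 0  0  1  1 -3  2 -2 -2]
Echelon form has 3 nonzero rows (pivots: i,ΔT,m)
Repeat: i,ΔT,m; free: X1,X2,X3,X4,X5
RREF:
  r0: [   1    0    0    3   -1   -2   -3    2]
  r1: [   0    1    0    0    3   -3    3    3]
  r2: [   0    0    1    1   -3    2   -2   -2]
Fix exponent of X1 at 1, X2 at 0, X3 at 0, X4 at 0, X5 at 0; solve each RREF row for its pivot's exponent:
  r0: exp(i) + (3)·1 = 0 ⇒ exp(i) = -3
  r1: exp(ΔT) + (0)·1 = 0 ⇒ exp(ΔT) = 0
  r2: exp(m) + (1)·1 = 0 ⇒ exp(m) = -1
Π_1 = i^-3 · m^-1 · X1

["-3", "0", "-1", "1", "0", "0", "0", "0"]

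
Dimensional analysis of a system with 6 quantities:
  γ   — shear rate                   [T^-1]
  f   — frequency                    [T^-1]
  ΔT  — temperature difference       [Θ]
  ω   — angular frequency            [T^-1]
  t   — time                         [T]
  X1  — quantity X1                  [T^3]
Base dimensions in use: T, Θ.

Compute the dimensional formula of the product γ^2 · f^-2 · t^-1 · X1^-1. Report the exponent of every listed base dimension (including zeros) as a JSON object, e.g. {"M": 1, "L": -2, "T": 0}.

Exponent matrix [T,Θ] × [γ,f,ΔT,ω,t,X1]:
  T: [-1 -1  0 -1  1  3]
  Θ: [ 0  0  1  0  0  0]
  [T]: (2)·-1+(-2)·-1+(-1)·1+(-1)·3 = -4
  [Θ]: (2)·0+(-2)·0+(-1)·0+(-1)·0 = 0
⇒ T^-4

{"T": -4, "Θ": 0}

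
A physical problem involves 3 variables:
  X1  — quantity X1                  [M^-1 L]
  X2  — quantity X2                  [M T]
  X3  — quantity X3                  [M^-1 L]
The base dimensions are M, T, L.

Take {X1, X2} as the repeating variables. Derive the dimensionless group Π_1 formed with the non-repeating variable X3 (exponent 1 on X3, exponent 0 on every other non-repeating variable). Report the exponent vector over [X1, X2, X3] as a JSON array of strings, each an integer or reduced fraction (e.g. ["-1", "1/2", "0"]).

Exponent matrix [M,T,L] × [X1,X2,X3]:
  M: [-1  1 -1]
  T: [ 0  1  0]
  L: [ 1  0  1]
Row reduction gives pivot columns X1,X2; rank = 2
Repeat: X1,X2; free: X3
RREF:
  r0: [   1    0    1]
  r1: [   0    1    0]
  r2: [   0    0    0]
Fix exponent of X3 at 1; solve each RREF row for its pivot's exponent:
  r0: exp(X1) + (1)·1 = 0 ⇒ exp(X1) = -1
  r1: exp(X2) + (0)·1 = 0 ⇒ exp(X2) = 0
Π_1 = X1^-1 · X3

["-1", "0", "1"]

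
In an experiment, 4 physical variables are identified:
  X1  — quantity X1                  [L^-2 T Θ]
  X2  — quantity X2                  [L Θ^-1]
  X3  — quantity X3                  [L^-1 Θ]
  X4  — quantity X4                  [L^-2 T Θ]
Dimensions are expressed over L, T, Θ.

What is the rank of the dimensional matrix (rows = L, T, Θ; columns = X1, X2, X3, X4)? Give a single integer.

2

Exponent matrix [L,T,Θ] × [X1,X2,X3,X4]:
  L: [-2  1 -1 -2]
  T: [ 1  0  0  1]
  Θ: [ 1 -1  1  1]
Echelon form has 2 nonzero rows (pivots: X1,X2)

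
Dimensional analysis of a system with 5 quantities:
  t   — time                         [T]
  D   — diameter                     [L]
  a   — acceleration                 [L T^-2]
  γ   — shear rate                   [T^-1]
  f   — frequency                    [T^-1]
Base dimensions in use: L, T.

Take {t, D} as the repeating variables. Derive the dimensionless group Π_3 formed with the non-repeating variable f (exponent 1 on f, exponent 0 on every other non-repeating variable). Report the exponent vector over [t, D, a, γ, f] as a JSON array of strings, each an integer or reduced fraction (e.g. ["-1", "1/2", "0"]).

["1", "0", "0", "0", "1"]

Write exponents as rows L,T / cols t,D,a,γ,f:
  L: [ 0  1  1  0  0]
  T: [ 1  0 -2 -1 -1]
Row reduction gives pivot columns t,D; rank = 2
Pivot set = {t,D}, free = {a,γ,f}
RREF:
  r0: [   1    0   -2   -1   -1]
  r1: [   0    1    1    0    0]
Fix exponent of f at 1, a at 0, γ at 0; solve each RREF row for its pivot's exponent:
  r0: exp(t) + (-1)·1 = 0 ⇒ exp(t) = 1
  r1: exp(D) + (0)·1 = 0 ⇒ exp(D) = 0
Π_3 = t · f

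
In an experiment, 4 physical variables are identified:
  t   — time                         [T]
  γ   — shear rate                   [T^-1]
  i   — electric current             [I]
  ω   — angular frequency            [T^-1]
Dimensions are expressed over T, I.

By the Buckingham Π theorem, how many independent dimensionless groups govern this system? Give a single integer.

Write exponents as rows T,I / cols t,γ,i,ω:
  T: [ 1 -1  0 -1]
  I: [ 0  0  1  0]
RREF → pivots at {t,i} ⇒ r = 2
n=4, r=2 ⇒ 2 dimensionless groups

2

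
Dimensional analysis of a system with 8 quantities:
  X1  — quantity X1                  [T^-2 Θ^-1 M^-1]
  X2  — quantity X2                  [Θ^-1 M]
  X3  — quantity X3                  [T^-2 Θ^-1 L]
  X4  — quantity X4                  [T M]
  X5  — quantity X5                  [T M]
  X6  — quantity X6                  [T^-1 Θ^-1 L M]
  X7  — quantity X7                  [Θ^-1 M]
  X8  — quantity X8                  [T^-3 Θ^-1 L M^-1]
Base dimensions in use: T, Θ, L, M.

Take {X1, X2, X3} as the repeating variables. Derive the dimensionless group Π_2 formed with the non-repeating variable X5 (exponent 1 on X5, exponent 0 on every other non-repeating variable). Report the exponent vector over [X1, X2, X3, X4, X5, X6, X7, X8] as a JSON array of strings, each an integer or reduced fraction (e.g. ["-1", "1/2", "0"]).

["1/2", "-1/2", "0", "0", "1", "0", "0", "0"]

Write exponents as rows T,Θ,L,M / cols X1,X2,X3,X4,X5,X6,X7,X8:
  T: [-2  0 -2  1  1 -1  0 -3]
  Θ: [-1 -1 -1  0  0 -1 -1 -1]
  L: [ 0  0  1  0  0  1  0  1]
  M: [-1  1  0  1  1  1  1 -1]
RREF → pivots at {X1,X2,X3} ⇒ r = 3
Repeat: X1,X2,X3; free: X4,X5,X6,X7,X8
RREF:
  r0: [   1    0    0 -1/2 -1/2 -1/2    0  1/2]
  r1: [   0    1    0  1/2  1/2  1/2    1 -1/2]
  r2: [   0    0    1    0    0    1    0    1]
  r3: [   0    0    0    0    0    0    0    0]
Fix exponent of X5 at 1, X4 at 0, X6 at 0, X7 at 0, X8 at 0; solve each RREF row for its pivot's exponent:
  r0: exp(X1) + (-1/2)·1 = 0 ⇒ exp(X1) = 1/2
  r1: exp(X2) + (1/2)·1 = 0 ⇒ exp(X2) = -1/2
  r2: exp(X3) + (0)·1 = 0 ⇒ exp(X3) = 0
Π_2 = X1^(1/2) · X2^(-1/2) · X5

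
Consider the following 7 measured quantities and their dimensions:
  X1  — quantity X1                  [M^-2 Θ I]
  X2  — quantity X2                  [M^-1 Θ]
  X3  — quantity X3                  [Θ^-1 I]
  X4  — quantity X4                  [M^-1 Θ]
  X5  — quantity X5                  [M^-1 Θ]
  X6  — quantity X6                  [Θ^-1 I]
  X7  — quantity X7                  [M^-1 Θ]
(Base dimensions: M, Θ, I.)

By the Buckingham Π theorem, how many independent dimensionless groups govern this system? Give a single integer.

5

Dimensional matrix (M×Θ×I by X1×X2×X3×X4×X5×X6×X7):
  M: [-2 -1  0 -1 -1  0 -1]
  Θ: [ 1  1 -1  1  1 -1  1]
  I: [ 1  0  1  0  0  1  0]
Echelon form has 2 nonzero rows (pivots: X1,X2)
Π count = n − r = 7 − 2 = 5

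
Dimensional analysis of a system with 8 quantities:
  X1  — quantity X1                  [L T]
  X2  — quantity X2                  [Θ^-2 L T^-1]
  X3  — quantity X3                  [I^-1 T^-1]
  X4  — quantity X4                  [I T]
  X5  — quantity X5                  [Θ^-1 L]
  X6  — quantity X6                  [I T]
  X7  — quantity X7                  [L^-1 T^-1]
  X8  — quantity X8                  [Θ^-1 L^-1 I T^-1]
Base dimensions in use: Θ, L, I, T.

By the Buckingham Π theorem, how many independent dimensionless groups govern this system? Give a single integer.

Exponent matrix [Θ,L,I,T] × [X1,X2,X3,X4,X5,X6,X7,X8]:
  Θ: [ 0 -2  0  0 -1  0  0 -1]
  L: [ 1  1  0  0  1  0 -1 -1]
  I: [ 0  0 -1  1  0  1  0  1]
  T: [ 1 -1 -1  1  0  1 -1 -1]
RREF → pivots at {X1,X2,X3} ⇒ r = 3
8 vars − rank 3 = 5 Π groups

5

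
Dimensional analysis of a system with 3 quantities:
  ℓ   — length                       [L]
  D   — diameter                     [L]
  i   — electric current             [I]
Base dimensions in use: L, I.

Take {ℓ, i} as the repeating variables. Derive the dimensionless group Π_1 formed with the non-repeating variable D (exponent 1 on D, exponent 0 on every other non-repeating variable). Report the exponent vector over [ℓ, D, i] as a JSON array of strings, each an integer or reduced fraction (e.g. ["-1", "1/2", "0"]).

["-1", "1", "0"]

Write exponents as rows L,I / cols ℓ,D,i:
  L: [ 1  1  0]
  I: [ 0  0  1]
Echelon form has 2 nonzero rows (pivots: ℓ,i)
Pivot set = {ℓ,i}, free = {D}
RREF:
  r0: [   1    1    0]
  r1: [   0    0    1]
Fix exponent of D at 1; solve each RREF row for its pivot's exponent:
  r0: exp(ℓ) + (1)·1 = 0 ⇒ exp(ℓ) = -1
  r1: exp(i) + (0)·1 = 0 ⇒ exp(i) = 0
Π_1 = ℓ^-1 · D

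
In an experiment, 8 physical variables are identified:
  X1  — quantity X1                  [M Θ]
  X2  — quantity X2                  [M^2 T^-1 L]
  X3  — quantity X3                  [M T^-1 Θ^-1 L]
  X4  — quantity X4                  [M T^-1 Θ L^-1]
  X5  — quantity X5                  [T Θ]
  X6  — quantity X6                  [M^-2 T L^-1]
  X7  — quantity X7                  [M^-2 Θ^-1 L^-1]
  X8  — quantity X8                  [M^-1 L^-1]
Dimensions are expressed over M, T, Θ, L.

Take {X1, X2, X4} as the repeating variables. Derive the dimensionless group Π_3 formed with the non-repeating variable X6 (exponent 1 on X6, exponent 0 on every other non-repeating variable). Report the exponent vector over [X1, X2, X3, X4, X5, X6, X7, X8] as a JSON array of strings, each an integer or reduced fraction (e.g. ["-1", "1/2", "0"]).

["0", "1", "0", "0", "0", "1", "0", "0"]

Dimensional matrix (M×T×Θ×L by X1×X2×X3×X4×X5×X6×X7×X8):
  M: [ 1  2  1  1  0 -2 -2 -1]
  T: [ 0 -1 -1 -1  1  1  0  0]
  Θ: [ 1  0 -1  1  1  0 -1  0]
  L: [ 0  1  1 -1  0 -1 -1 -1]
RREF → pivots at {X1,X2,X4} ⇒ r = 3
Pivot set = {X1,X2,X4}, free = {X3,X5,X6,X7,X8}
RREF:
  r0: [   1    0   -1    0  3/2    0 -3/2 -1/2]
  r1: [   0    1    1    0 -1/2   -1 -1/2 -1/2]
  r2: [   0    0    0    1 -1/2    0  1/2  1/2]
  r3: [   0    0    0    0    0    0    0    0]
Fix exponent of X6 at 1, X3 at 0, X5 at 0, X7 at 0, X8 at 0; solve each RREF row for its pivot's exponent:
  r0: exp(X1) + (0)·1 = 0 ⇒ exp(X1) = 0
  r1: exp(X2) + (-1)·1 = 0 ⇒ exp(X2) = 1
  r2: exp(X4) + (0)·1 = 0 ⇒ exp(X4) = 0
Π_3 = X2 · X6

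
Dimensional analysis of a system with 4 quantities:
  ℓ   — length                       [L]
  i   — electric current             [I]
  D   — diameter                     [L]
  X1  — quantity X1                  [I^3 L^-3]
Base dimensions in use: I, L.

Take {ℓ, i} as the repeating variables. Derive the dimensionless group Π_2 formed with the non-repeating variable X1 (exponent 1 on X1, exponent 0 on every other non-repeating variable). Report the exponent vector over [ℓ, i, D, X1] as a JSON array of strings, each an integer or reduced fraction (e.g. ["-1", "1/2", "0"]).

["3", "-3", "0", "1"]

Write exponents as rows I,L / cols ℓ,i,D,X1:
  I: [ 0  1  0  3]
  L: [ 1  0  1 -3]
Echelon form has 2 nonzero rows (pivots: ℓ,i)
Pivot set = {ℓ,i}, free = {D,X1}
RREF:
  r0: [   1    0    1   -3]
  r1: [   0    1    0    3]
Fix exponent of X1 at 1, D at 0; solve each RREF row for its pivot's exponent:
  r0: exp(ℓ) + (-3)·1 = 0 ⇒ exp(ℓ) = 3
  r1: exp(i) + (3)·1 = 0 ⇒ exp(i) = -3
Π_2 = ℓ^3 · i^-3 · X1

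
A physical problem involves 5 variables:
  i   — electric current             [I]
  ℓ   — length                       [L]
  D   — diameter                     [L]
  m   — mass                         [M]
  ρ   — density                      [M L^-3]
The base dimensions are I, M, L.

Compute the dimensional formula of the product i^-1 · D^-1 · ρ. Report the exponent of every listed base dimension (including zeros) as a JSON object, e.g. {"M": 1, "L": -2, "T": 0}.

{"I": -1, "M": 1, "L": -4}

Exponent matrix [I,M,L] × [i,ℓ,D,m,ρ]:
  I: [ 1  0  0  0  0]
  M: [ 0  0  0  1  1]
  L: [ 0  1  1  0 -3]
  [I]: (-1)·1+(-1)·0+(1)·0 = -1
  [M]: (-1)·0+(-1)·0+(1)·1 = 1
  [L]: (-1)·0+(-1)·1+(1)·-3 = -4
⇒ I^-1 M L^-4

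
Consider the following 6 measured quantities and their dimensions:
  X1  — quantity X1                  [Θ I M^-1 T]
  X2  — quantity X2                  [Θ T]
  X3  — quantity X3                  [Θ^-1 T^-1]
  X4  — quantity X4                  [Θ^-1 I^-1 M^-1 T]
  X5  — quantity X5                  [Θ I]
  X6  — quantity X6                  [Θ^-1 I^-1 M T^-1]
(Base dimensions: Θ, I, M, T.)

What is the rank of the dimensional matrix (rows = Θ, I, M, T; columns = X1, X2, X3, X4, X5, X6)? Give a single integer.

Dimensional matrix (Θ×I×M×T by X1×X2×X3×X4×X5×X6):
  Θ: [ 1  1 -1 -1  1 -1]
  I: [ 1  0  0 -1  1 -1]
  M: [-1  0  0 -1  0  1]
  T: [ 1  1 -1  1  0 -1]
Row reduction gives pivot columns X1,X2,X4; rank = 3

3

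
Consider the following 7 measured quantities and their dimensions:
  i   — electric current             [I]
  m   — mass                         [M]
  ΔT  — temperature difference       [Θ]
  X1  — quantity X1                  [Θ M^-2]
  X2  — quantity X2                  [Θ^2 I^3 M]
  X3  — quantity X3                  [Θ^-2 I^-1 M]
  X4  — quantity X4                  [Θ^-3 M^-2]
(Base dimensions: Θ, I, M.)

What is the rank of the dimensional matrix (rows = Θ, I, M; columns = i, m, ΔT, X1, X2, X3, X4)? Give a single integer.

Write exponents as rows Θ,I,M / cols i,m,ΔT,X1,X2,X3,X4:
  Θ: [ 0  0  1  1  2 -2 -3]
  I: [ 1  0  0  0  3 -1  0]
  M: [ 0  1  0 -2  1  1 -2]
Row reduction gives pivot columns i,m,ΔT; rank = 3

3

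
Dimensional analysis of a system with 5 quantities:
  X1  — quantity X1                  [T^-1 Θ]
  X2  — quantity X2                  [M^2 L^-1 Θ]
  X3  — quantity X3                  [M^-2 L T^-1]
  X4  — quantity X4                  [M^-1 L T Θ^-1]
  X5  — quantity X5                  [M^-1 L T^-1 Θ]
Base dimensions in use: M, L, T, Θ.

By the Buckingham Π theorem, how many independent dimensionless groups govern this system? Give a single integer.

2

Dimensional matrix (M×L×T×Θ by X1×X2×X3×X4×X5):
  M: [ 0  2 -2 -1 -1]
  L: [ 0 -1  1  1  1]
  T: [-1  0 -1  1 -1]
  Θ: [ 1  1  0 -1  1]
RREF → pivots at {X1,X2,X4} ⇒ r = 3
n=5, r=3 ⇒ 2 dimensionless groups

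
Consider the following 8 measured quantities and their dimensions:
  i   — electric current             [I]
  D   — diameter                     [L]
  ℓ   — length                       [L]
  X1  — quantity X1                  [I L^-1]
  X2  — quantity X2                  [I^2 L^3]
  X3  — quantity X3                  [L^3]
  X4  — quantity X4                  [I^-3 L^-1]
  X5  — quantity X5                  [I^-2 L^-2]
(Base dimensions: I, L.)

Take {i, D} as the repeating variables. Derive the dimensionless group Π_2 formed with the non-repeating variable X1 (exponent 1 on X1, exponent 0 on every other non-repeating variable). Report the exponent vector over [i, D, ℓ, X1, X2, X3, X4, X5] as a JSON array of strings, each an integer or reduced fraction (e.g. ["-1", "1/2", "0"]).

Dimensional matrix (I×L by i×D×ℓ×X1×X2×X3×X4×X5):
  I: [ 1  0  0  1  2  0 -3 -2]
  L: [ 0  1  1 -1  3  3 -1 -2]
Echelon form has 2 nonzero rows (pivots: i,D)
Pivot set = {i,D}, free = {ℓ,X1,X2,X3,X4,X5}
RREF:
  r0: [   1    0    0    1    2    0   -3   -2]
  r1: [   0    1    1   -1    3    3   -1   -2]
Fix exponent of X1 at 1, ℓ at 0, X2 at 0, X3 at 0, X4 at 0, X5 at 0; solve each RREF row for its pivot's exponent:
  r0: exp(i) + (1)·1 = 0 ⇒ exp(i) = -1
  r1: exp(D) + (-1)·1 = 0 ⇒ exp(D) = 1
Π_2 = i^-1 · D · X1

["-1", "1", "0", "1", "0", "0", "0", "0"]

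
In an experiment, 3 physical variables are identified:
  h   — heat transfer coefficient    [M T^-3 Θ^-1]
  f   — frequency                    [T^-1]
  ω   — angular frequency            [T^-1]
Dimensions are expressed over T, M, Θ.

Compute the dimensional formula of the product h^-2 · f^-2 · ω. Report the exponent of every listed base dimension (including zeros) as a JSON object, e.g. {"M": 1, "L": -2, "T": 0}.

Write exponents as rows T,M,Θ / cols h,f,ω:
  T: [-3 -1 -1]
  M: [ 1  0  0]
  Θ: [-1  0  0]
  [T]: (-2)·-3+(-2)·-1+(1)·-1 = 7
  [M]: (-2)·1+(-2)·0+(1)·0 = -2
  [Θ]: (-2)·-1+(-2)·0+(1)·0 = 2
⇒ T^7 M^-2 Θ^2

{"T": 7, "M": -2, "Θ": 2}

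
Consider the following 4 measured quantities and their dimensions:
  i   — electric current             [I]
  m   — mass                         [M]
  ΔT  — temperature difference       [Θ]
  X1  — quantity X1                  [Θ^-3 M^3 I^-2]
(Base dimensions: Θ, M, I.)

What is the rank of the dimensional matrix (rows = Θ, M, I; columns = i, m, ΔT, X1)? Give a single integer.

3

Dimensional matrix (Θ×M×I by i×m×ΔT×X1):
  Θ: [ 0  0  1 -3]
  M: [ 0  1  0  3]
  I: [ 1  0  0 -2]
RREF → pivots at {i,m,ΔT} ⇒ r = 3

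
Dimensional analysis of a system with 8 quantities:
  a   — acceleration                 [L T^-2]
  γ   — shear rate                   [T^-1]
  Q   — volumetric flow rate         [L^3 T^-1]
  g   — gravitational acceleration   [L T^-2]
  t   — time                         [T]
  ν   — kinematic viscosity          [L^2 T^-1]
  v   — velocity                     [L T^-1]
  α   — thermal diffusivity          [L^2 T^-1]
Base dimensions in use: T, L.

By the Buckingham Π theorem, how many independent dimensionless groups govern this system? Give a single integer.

6

Dimensional matrix (T×L by a×γ×Q×g×t×ν×v×α):
  T: [-2 -1 -1 -2  1 -1 -1 -1]
  L: [ 1  0  3  1  0  2  1  2]
Row reduction gives pivot columns a,γ; rank = 2
Π count = n − r = 8 − 2 = 6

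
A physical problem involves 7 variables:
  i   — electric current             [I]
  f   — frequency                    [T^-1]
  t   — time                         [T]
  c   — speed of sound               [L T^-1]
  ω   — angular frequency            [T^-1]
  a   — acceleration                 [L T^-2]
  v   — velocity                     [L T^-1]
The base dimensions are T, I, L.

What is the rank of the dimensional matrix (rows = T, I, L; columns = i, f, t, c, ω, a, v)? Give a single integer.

3

Write exponents as rows T,I,L / cols i,f,t,c,ω,a,v:
  T: [ 0 -1  1 -1 -1 -2 -1]
  I: [ 1  0  0  0  0  0  0]
  L: [ 0  0  0  1  0  1  1]
RREF → pivots at {i,f,c} ⇒ r = 3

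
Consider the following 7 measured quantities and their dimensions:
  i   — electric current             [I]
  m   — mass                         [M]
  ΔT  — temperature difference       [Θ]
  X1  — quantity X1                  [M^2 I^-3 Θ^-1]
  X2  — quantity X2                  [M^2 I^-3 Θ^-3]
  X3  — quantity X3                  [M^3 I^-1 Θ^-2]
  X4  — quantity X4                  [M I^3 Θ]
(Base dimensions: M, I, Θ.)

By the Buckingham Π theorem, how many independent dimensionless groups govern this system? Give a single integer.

4

Exponent matrix [M,I,Θ] × [i,m,ΔT,X1,X2,X3,X4]:
  M: [ 0  1  0  2  2  3  1]
  I: [ 1  0  0 -3 -3 -1  3]
  Θ: [ 0  0  1 -1 -3 -2  1]
Echelon form has 3 nonzero rows (pivots: i,m,ΔT)
7 vars − rank 3 = 4 Π groups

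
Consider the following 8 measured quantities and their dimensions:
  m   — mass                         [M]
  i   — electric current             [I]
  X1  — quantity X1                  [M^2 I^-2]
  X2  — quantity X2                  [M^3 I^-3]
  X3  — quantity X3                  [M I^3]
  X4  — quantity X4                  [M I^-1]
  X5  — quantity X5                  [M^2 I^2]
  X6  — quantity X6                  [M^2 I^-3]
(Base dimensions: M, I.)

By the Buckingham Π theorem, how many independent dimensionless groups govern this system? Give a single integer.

6

Exponent matrix [M,I] × [m,i,X1,X2,X3,X4,X5,X6]:
  M: [ 1  0  2  3  1  1  2  2]
  I: [ 0  1 -2 -3  3 -1  2 -3]
RREF → pivots at {m,i} ⇒ r = 2
n=8, r=2 ⇒ 6 dimensionless groups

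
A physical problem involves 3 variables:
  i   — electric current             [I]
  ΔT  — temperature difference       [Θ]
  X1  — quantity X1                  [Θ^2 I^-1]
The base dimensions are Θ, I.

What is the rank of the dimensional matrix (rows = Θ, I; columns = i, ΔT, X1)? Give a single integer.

2

Write exponents as rows Θ,I / cols i,ΔT,X1:
  Θ: [ 0  1  2]
  I: [ 1  0 -1]
RREF → pivots at {i,ΔT} ⇒ r = 2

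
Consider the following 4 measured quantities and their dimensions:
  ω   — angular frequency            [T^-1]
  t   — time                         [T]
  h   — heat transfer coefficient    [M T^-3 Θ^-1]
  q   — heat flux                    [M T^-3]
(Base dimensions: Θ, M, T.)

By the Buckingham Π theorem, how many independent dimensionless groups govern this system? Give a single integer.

Exponent matrix [Θ,M,T] × [ω,t,h,q]:
  Θ: [ 0  0 -1  0]
  M: [ 0  0  1  1]
  T: [-1  1 -3 -3]
RREF → pivots at {ω,h,q} ⇒ r = 3
Π count = n − r = 4 − 3 = 1

1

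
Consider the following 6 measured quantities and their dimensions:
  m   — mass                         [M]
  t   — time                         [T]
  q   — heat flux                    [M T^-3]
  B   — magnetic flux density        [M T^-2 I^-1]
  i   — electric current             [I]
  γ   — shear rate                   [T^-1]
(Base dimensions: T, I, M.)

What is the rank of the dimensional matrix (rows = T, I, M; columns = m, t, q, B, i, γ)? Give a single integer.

Exponent matrix [T,I,M] × [m,t,q,B,i,γ]:
  T: [ 0  1 -3 -2  0 -1]
  I: [ 0  0  0 -1  1  0]
  M: [ 1  0  1  1  0  0]
RREF → pivots at {m,t,B} ⇒ r = 3

3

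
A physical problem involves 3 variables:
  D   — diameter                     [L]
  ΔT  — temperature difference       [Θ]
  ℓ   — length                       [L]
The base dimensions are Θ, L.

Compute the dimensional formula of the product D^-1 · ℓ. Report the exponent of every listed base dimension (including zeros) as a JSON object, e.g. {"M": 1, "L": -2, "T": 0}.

Dimensional matrix (Θ×L by D×ΔT×ℓ):
  Θ: [ 0  1  0]
  L: [ 1  0  1]
  [Θ]: (-1)·0+(1)·0 = 0
  [L]: (-1)·1+(1)·1 = 0
⇒ 1 (dimensionless)

{"Θ": 0, "L": 0}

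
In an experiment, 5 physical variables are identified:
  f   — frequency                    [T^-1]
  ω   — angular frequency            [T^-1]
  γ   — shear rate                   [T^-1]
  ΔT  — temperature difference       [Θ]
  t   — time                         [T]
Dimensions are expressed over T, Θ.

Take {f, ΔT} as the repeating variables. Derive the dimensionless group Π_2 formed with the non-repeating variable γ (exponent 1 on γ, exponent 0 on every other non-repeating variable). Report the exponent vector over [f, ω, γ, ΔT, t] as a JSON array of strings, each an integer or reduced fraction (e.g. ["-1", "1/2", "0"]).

["-1", "0", "1", "0", "0"]

Write exponents as rows T,Θ / cols f,ω,γ,ΔT,t:
  T: [-1 -1 -1  0  1]
  Θ: [ 0  0  0  1  0]
RREF → pivots at {f,ΔT} ⇒ r = 2
Pivot set = {f,ΔT}, free = {ω,γ,t}
RREF:
  r0: [   1    1    1    0   -1]
  r1: [   0    0    0    1    0]
Fix exponent of γ at 1, ω at 0, t at 0; solve each RREF row for its pivot's exponent:
  r0: exp(f) + (1)·1 = 0 ⇒ exp(f) = -1
  r1: exp(ΔT) + (0)·1 = 0 ⇒ exp(ΔT) = 0
Π_2 = f^-1 · γ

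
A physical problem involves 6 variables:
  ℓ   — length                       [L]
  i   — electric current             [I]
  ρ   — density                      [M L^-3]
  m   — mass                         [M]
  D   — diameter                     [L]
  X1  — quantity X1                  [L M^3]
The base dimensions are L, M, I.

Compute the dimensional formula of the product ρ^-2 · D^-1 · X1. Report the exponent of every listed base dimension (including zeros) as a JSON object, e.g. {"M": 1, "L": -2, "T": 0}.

Exponent matrix [L,M,I] × [ℓ,i,ρ,m,D,X1]:
  L: [ 1  0 -3  0  1  1]
  M: [ 0  0  1  1  0  3]
  I: [ 0  1  0  0  0  0]
  [L]: (-2)·-3+(-1)·1+(1)·1 = 6
  [M]: (-2)·1+(-1)·0+(1)·3 = 1
  [I]: (-2)·0+(-1)·0+(1)·0 = 0
⇒ L^6 M

{"L": 6, "M": 1, "I": 0}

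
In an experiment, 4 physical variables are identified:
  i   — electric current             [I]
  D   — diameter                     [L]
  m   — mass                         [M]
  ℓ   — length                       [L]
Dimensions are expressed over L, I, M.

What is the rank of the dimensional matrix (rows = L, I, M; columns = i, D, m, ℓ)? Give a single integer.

3

Write exponents as rows L,I,M / cols i,D,m,ℓ:
  L: [ 0  1  0  1]
  I: [ 1  0  0  0]
  M: [ 0  0  1  0]
Echelon form has 3 nonzero rows (pivots: i,D,m)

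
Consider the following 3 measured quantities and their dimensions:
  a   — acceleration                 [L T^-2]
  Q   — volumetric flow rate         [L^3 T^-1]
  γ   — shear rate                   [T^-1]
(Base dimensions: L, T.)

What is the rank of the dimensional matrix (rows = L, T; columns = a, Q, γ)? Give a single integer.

2

Dimensional matrix (L×T by a×Q×γ):
  L: [ 1  3  0]
  T: [-2 -1 -1]
RREF → pivots at {a,Q} ⇒ r = 2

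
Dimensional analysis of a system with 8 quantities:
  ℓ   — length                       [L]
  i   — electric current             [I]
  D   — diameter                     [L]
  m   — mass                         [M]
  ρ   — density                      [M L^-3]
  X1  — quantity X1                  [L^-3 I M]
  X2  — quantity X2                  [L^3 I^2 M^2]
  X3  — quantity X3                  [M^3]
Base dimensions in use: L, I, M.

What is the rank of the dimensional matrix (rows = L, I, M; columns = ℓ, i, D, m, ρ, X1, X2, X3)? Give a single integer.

3

Dimensional matrix (L×I×M by ℓ×i×D×m×ρ×X1×X2×X3):
  L: [ 1  0  1  0 -3 -3  3  0]
  I: [ 0  1  0  0  0  1  2  0]
  M: [ 0  0  0  1  1  1  2  3]
RREF → pivots at {ℓ,i,m} ⇒ r = 3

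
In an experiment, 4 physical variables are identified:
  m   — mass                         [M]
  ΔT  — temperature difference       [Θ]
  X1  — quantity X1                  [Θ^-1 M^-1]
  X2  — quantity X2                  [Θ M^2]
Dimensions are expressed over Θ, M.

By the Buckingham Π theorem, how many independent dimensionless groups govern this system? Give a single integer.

2

Exponent matrix [Θ,M] × [m,ΔT,X1,X2]:
  Θ: [ 0  1 -1  1]
  M: [ 1  0 -1  2]
Row reduction gives pivot columns m,ΔT; rank = 2
n=4, r=2 ⇒ 2 dimensionless groups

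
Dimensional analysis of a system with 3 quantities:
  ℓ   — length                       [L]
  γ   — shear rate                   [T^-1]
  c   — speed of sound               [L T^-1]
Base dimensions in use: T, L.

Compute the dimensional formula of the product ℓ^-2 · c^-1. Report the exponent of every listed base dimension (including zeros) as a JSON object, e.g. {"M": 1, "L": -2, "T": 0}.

Exponent matrix [T,L] × [ℓ,γ,c]:
  T: [ 0 -1 -1]
  L: [ 1  0  1]
  [T]: (-2)·0+(-1)·-1 = 1
  [L]: (-2)·1+(-1)·1 = -3
⇒ T L^-3

{"T": 1, "L": -3}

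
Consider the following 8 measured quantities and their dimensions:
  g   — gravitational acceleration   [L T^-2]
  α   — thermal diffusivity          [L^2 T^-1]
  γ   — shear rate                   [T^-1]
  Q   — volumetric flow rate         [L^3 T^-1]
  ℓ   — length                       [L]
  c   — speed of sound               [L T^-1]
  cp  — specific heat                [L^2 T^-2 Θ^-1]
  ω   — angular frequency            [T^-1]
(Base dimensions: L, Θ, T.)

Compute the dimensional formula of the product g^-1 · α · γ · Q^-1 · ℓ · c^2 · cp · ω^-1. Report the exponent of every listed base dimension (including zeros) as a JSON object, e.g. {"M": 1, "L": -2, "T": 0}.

Write exponents as rows L,Θ,T / cols g,α,γ,Q,ℓ,c,cp,ω:
  L: [ 1  2  0  3  1  1  2  0]
  Θ: [ 0  0  0  0  0  0 -1  0]
  T: [-2 -1 -1 -1  0 -1 -2 -1]
  [L]: (-1)·1+(1)·2+(1)·0+(-1)·3+(1)·1+(2)·1+(1)·2+(-1)·0 = 3
  [Θ]: (-1)·0+(1)·0+(1)·0+(-1)·0+(1)·0+(2)·0+(1)·-1+(-1)·0 = -1
  [T]: (-1)·-2+(1)·-1+(1)·-1+(-1)·-1+(1)·0+(2)·-1+(1)·-2+(-1)·-1 = -2
⇒ L^3 Θ^-1 T^-2

{"L": 3, "Θ": -1, "T": -2}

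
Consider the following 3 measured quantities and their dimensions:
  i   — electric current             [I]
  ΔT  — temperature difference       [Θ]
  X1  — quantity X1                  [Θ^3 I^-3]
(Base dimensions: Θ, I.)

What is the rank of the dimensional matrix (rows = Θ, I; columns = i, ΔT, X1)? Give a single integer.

2

Write exponents as rows Θ,I / cols i,ΔT,X1:
  Θ: [ 0  1  3]
  I: [ 1  0 -3]
RREF → pivots at {i,ΔT} ⇒ r = 2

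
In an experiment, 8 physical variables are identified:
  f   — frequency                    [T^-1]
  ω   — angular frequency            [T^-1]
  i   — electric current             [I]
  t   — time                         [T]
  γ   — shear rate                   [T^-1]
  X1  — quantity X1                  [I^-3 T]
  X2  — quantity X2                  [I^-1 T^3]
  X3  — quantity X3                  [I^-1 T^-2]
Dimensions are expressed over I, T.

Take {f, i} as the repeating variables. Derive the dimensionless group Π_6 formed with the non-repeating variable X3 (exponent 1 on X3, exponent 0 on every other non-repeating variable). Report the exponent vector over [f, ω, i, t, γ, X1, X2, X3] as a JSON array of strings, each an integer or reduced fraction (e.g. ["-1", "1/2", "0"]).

["-2", "0", "1", "0", "0", "0", "0", "1"]

Write exponents as rows I,T / cols f,ω,i,t,γ,X1,X2,X3:
  I: [ 0  0  1  0  0 -3 -1 -1]
  T: [-1 -1  0  1 -1  1  3 -2]
Row reduction gives pivot columns f,i; rank = 2
Repeat: f,i; free: ω,t,γ,X1,X2,X3
RREF:
  r0: [   1    1    0   -1    1   -1   -3    2]
  r1: [   0    0    1    0    0   -3   -1   -1]
Fix exponent of X3 at 1, ω at 0, t at 0, γ at 0, X1 at 0, X2 at 0; solve each RREF row for its pivot's exponent:
  r0: exp(f) + (2)·1 = 0 ⇒ exp(f) = -2
  r1: exp(i) + (-1)·1 = 0 ⇒ exp(i) = 1
Π_6 = f^-2 · i · X3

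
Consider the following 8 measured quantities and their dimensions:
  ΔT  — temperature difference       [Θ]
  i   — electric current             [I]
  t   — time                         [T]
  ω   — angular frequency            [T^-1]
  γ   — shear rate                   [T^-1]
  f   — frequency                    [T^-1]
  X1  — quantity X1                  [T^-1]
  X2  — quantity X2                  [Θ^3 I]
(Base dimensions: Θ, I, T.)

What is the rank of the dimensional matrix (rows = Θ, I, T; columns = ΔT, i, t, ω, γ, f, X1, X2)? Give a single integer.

Write exponents as rows Θ,I,T / cols ΔT,i,t,ω,γ,f,X1,X2:
  Θ: [ 1  0  0  0  0  0  0  3]
  I: [ 0  1  0  0  0  0  0  1]
  T: [ 0  0  1 -1 -1 -1 -1  0]
Row reduction gives pivot columns ΔT,i,t; rank = 3

3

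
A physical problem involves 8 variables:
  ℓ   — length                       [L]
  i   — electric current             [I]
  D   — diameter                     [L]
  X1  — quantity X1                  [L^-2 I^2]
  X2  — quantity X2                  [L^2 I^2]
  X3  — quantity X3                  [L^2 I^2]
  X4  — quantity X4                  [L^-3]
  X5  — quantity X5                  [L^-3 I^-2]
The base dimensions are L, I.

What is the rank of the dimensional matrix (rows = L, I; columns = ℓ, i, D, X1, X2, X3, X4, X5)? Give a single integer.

Write exponents as rows L,I / cols ℓ,i,D,X1,X2,X3,X4,X5:
  L: [ 1  0  1 -2  2  2 -3 -3]
  I: [ 0  1  0  2  2  2  0 -2]
Echelon form has 2 nonzero rows (pivots: ℓ,i)

2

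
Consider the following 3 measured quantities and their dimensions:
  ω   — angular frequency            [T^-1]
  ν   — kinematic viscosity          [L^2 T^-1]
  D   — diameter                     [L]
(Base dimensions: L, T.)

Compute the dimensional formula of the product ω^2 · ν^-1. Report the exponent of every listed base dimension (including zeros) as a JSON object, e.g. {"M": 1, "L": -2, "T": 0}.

{"L": -2, "T": -1}

Write exponents as rows L,T / cols ω,ν,D:
  L: [ 0  2  1]
  T: [-1 -1  0]
  [L]: (2)·0+(-1)·2 = -2
  [T]: (2)·-1+(-1)·-1 = -1
⇒ L^-2 T^-1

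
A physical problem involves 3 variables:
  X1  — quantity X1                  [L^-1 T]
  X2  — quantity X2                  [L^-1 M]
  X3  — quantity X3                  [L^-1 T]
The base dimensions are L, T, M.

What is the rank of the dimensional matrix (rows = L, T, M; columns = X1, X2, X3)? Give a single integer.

Dimensional matrix (L×T×M by X1×X2×X3):
  L: [-1 -1 -1]
  T: [ 1  0  1]
  M: [ 0  1  0]
Row reduction gives pivot columns X1,X2; rank = 2

2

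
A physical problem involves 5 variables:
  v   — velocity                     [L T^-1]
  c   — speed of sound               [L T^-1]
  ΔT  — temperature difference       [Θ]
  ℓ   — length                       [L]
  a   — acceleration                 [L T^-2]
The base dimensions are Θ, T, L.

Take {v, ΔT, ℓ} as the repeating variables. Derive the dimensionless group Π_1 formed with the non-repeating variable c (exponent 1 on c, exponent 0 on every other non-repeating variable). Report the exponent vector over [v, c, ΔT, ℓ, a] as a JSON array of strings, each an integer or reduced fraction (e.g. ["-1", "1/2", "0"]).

Dimensional matrix (Θ×T×L by v×c×ΔT×ℓ×a):
  Θ: [ 0  0  1  0  0]
  T: [-1 -1  0  0 -2]
  L: [ 1  1  0  1  1]
Echelon form has 3 nonzero rows (pivots: v,ΔT,ℓ)
Pivot set = {v,ΔT,ℓ}, free = {c,a}
RREF:
  r0: [   1    1    0    0    2]
  r1: [   0    0    1    0    0]
  r2: [   0    0    0    1   -1]
Fix exponent of c at 1, a at 0; solve each RREF row for its pivot's exponent:
  r0: exp(v) + (1)·1 = 0 ⇒ exp(v) = -1
  r1: exp(ΔT) + (0)·1 = 0 ⇒ exp(ΔT) = 0
  r2: exp(ℓ) + (0)·1 = 0 ⇒ exp(ℓ) = 0
Π_1 = v^-1 · c

["-1", "1", "0", "0", "0"]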